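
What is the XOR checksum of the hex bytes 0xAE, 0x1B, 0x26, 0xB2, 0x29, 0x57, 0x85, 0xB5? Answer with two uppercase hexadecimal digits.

6F

XOR the bytes together:
  start with 0xAE
  0xAE ⊕ 0x1B = 0xB5
  0xB5 ⊕ 0x26 = 0x93
  0x93 ⊕ 0xB2 = 0x21
  0x21 ⊕ 0x29 = 0x08
  0x08 ⊕ 0x57 = 0x5F
  0x5F ⊕ 0x85 = 0xDA
  0xDA ⊕ 0xB5 = 0x6F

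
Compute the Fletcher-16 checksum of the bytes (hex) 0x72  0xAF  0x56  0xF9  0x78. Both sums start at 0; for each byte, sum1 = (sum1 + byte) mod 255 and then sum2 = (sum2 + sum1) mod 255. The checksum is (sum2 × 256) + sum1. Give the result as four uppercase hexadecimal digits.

Running sums (mod 255):
  after byte 0 (0x72): sum1=114, sum2=114
  after byte 1 (0xAF): sum1=34, sum2=148
  after byte 2 (0x56): sum1=120, sum2=13
  after byte 3 (0xF9): sum1=114, sum2=127
  after byte 4 (0x78): sum1=234, sum2=106
Checksum = sum2·256 + sum1 = 106·256 + 234 = 27370 = 0x6AEA.

6AEA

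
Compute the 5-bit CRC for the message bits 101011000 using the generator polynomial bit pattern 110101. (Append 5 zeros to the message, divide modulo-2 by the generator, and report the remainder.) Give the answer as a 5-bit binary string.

01100

Append 5 zeros: 10101100000000. Divide by 110101 (XOR where the leading bit is 1):
  pos 0: 101011 XOR 110101 = 011110
  pos 1: 111100 XOR 110101 = 001001
  pos 3: 100100 XOR 110101 = 010001
  pos 4: 100010 XOR 110101 = 010111
  pos 5: 101110 XOR 110101 = 011011
  pos 6: 110110 XOR 110101 = 000011
Remainder (last 5 bits) = 01100. This is the CRC / FCS.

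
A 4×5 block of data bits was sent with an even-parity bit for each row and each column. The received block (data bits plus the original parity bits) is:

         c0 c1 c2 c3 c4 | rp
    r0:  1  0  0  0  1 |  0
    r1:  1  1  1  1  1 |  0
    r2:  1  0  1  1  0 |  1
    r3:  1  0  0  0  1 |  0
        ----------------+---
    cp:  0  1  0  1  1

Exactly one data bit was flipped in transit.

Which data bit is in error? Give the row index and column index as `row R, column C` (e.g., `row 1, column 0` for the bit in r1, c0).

row 1, column 3

Recompute each row's even parity and compare to rp:
  r0: data parity 0, sent rp 0 → ok
  r1: data parity 1, sent rp 0 → mismatch
  r2: data parity 1, sent rp 1 → ok
  r3: data parity 0, sent rp 0 → ok
Recompute each column's even parity and compare to cp:
  c0: data parity 0, sent cp 0 → ok
  c1: data parity 1, sent cp 1 → ok
  c2: data parity 0, sent cp 0 → ok
  c3: data parity 0, sent cp 1 → mismatch
  c4: data parity 1, sent cp 1 → ok
Exactly one row (r1) and one column (c3) fail → the flipped bit is at their intersection.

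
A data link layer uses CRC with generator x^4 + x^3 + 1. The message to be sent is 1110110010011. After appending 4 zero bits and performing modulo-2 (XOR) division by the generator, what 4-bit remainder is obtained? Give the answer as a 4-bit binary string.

1101

Append 4 zeros: 11101100100110000. Divide by 11001 (XOR where the leading bit is 1):
  pos 0: 11101 XOR 11001 = 00100
  pos 2: 10010 XOR 11001 = 01011
  pos 3: 10110 XOR 11001 = 01111
  pos 4: 11111 XOR 11001 = 00110
  pos 6: 11000 XOR 11001 = 00001
  pos 10: 11100 XOR 11001 = 00101
  pos 12: 10100 XOR 11001 = 01101
Remainder (last 4 bits) = 1101. This is the CRC / FCS.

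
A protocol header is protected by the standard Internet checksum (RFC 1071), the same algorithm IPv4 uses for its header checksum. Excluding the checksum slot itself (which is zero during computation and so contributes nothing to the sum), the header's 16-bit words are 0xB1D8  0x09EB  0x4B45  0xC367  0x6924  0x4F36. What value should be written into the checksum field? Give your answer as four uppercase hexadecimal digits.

7D34

One's-complement addition (fold any carry out of bit 15 back into bit 0):
  0xB1D8 + 0x09EB = 0x0BBC3
  0xBBC3 + 0x4B45 = 0x10708 → wrap carry → 0x0709
  0x0709 + 0xC367 = 0x0CA70
  0xCA70 + 0x6924 = 0x13394 → wrap carry → 0x3395
  0x3395 + 0x4F36 = 0x082CB
One's-complement sum = 0x82CB.
Checksum = ~0x82CB & 0xFFFF = 0x7D34.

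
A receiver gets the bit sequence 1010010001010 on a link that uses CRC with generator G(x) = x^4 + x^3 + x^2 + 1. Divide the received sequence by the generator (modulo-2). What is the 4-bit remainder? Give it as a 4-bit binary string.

Modulo-2 division of 1010010001010 by 11101:
  pos 0: 10100 XOR 11101 = 01001
  pos 1: 10011 XOR 11101 = 01110
  pos 2: 11100 XOR 11101 = 00001
  pos 6: 10010 XOR 11101 = 01111
  pos 7: 11111 XOR 11101 = 00010
Remainder = 0100 (nonzero — an error is detected).

0100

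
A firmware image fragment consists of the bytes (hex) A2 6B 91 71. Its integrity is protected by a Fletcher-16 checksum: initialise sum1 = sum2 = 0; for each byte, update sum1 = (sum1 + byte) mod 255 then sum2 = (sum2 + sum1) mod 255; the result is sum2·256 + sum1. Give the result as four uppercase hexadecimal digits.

Running sums (mod 255):
  after byte 0 (A2): sum1=162, sum2=162
  after byte 1 (6B): sum1=14, sum2=176
  after byte 2 (91): sum1=159, sum2=80
  after byte 3 (71): sum1=17, sum2=97
Checksum = sum2·256 + sum1 = 97·256 + 17 = 24849 = 0x6111.

6111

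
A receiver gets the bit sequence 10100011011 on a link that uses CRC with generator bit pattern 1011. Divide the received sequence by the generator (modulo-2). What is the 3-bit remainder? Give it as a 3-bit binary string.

Modulo-2 division of 10100011011 by 1011:
  pos 0: 1010 XOR 1011 = 0001
  pos 3: 1001 XOR 1011 = 0010
  pos 5: 1010 XOR 1011 = 0001
Remainder = 111 (nonzero — an error is detected).

111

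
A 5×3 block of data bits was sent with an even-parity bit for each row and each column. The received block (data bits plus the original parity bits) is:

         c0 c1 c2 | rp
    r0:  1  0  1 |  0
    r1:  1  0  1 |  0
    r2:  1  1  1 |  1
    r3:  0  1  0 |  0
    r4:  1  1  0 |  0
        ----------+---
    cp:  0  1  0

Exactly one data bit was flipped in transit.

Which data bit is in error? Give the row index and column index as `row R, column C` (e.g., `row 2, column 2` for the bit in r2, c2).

row 3, column 2

Recompute each row's even parity and compare to rp:
  r0: data parity 0, sent rp 0 → ok
  r1: data parity 0, sent rp 0 → ok
  r2: data parity 1, sent rp 1 → ok
  r3: data parity 1, sent rp 0 → mismatch
  r4: data parity 0, sent rp 0 → ok
Recompute each column's even parity and compare to cp:
  c0: data parity 0, sent cp 0 → ok
  c1: data parity 1, sent cp 1 → ok
  c2: data parity 1, sent cp 0 → mismatch
Exactly one row (r3) and one column (c2) fail → the flipped bit is at their intersection.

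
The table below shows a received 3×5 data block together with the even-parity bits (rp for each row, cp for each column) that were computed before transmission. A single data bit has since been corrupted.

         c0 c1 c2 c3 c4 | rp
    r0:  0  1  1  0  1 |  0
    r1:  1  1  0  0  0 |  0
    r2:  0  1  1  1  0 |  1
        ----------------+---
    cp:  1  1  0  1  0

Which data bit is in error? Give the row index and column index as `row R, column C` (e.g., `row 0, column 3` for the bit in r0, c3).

row 0, column 4

Recompute each row's even parity and compare to rp:
  r0: data parity 1, sent rp 0 → mismatch
  r1: data parity 0, sent rp 0 → ok
  r2: data parity 1, sent rp 1 → ok
Recompute each column's even parity and compare to cp:
  c0: data parity 1, sent cp 1 → ok
  c1: data parity 1, sent cp 1 → ok
  c2: data parity 0, sent cp 0 → ok
  c3: data parity 1, sent cp 1 → ok
  c4: data parity 1, sent cp 0 → mismatch
Exactly one row (r0) and one column (c4) fail → the flipped bit is at their intersection.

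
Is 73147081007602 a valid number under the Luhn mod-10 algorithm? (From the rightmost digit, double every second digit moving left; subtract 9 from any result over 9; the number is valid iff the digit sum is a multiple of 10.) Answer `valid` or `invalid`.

From the right, keep odd positions and double even positions (subtract 9 from any doubled value over 9):
  doubled (positions 2,4,...): 0 5 0 7 5 2 5 → sum 24
  kept (positions 1,3,...): 2 6 0 1 0 4 3 → sum 16
Total = 40.
40 mod 10 = 0, so the number is valid.

valid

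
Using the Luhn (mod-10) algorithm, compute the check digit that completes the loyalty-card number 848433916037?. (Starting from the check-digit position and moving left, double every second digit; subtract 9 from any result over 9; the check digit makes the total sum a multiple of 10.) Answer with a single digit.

4

Partial digits right→left: 7 3 0 6 1 9 3 3 4 8 4 8
Double every second digit counting from the check-digit position (so the 1st, 3rd, 5th, ... of the partial from the right).
  doubled (with −9 where >9): 5 0 2 6 8 8 → sum 29
  kept as-is: 3 6 9 3 8 8 → sum 37
Total = 29 + 37 = 66.
Check digit = (10 − (66 mod 10)) mod 10 = 4.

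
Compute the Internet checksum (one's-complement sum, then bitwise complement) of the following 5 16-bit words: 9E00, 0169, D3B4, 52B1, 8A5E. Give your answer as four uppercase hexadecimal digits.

AFD1

One's-complement addition (fold any carry out of bit 15 back into bit 0):
  0x9E00 + 0x0169 = 0x09F69
  0x9F69 + 0xD3B4 = 0x1731D → wrap carry → 0x731E
  0x731E + 0x52B1 = 0x0C5CF
  0xC5CF + 0x8A5E = 0x1502D → wrap carry → 0x502E
One's-complement sum = 0x502E.
Checksum = ~0x502E & 0xFFFF = 0xAFD1.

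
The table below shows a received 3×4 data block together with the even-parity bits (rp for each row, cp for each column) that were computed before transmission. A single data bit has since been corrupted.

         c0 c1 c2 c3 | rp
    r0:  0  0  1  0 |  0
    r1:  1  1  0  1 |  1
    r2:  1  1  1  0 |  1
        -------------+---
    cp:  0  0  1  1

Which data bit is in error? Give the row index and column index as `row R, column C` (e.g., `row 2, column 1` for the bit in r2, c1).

row 0, column 2

Recompute each row's even parity and compare to rp:
  r0: data parity 1, sent rp 0 → mismatch
  r1: data parity 1, sent rp 1 → ok
  r2: data parity 1, sent rp 1 → ok
Recompute each column's even parity and compare to cp:
  c0: data parity 0, sent cp 0 → ok
  c1: data parity 0, sent cp 0 → ok
  c2: data parity 0, sent cp 1 → mismatch
  c3: data parity 1, sent cp 1 → ok
Exactly one row (r0) and one column (c2) fail → the flipped bit is at their intersection.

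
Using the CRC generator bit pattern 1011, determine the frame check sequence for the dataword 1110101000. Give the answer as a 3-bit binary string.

Append 3 zeros: 1110101000000. Divide by 1011 (XOR where the leading bit is 1):
  pos 0: 1110 XOR 1011 = 0101
  pos 1: 1011 XOR 1011 = 0000
  pos 6: 1000 XOR 1011 = 0011
  pos 8: 1100 XOR 1011 = 0111
  pos 9: 1110 XOR 1011 = 0101
Remainder (last 3 bits) = 101. This is the CRC / FCS.

101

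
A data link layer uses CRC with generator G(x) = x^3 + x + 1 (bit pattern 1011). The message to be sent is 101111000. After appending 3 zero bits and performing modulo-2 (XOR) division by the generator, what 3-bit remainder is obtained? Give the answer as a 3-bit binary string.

100

Append 3 zeros: 101111000000. Divide by 1011 (XOR where the leading bit is 1):
  pos 0: 1011 XOR 1011 = 0000
  pos 4: 1100 XOR 1011 = 0111
  pos 5: 1110 XOR 1011 = 0101
  pos 6: 1010 XOR 1011 = 0001
Remainder (last 3 bits) = 100. This is the CRC / FCS.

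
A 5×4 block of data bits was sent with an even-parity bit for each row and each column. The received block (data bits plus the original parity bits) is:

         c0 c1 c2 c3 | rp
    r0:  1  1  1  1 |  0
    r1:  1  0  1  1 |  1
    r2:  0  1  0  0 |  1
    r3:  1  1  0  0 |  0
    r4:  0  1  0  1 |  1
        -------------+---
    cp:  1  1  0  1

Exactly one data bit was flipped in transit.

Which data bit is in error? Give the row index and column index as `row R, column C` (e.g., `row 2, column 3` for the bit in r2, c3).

Recompute each row's even parity and compare to rp:
  r0: data parity 0, sent rp 0 → ok
  r1: data parity 1, sent rp 1 → ok
  r2: data parity 1, sent rp 1 → ok
  r3: data parity 0, sent rp 0 → ok
  r4: data parity 0, sent rp 1 → mismatch
Recompute each column's even parity and compare to cp:
  c0: data parity 1, sent cp 1 → ok
  c1: data parity 0, sent cp 1 → mismatch
  c2: data parity 0, sent cp 0 → ok
  c3: data parity 1, sent cp 1 → ok
Exactly one row (r4) and one column (c1) fail → the flipped bit is at their intersection.

row 4, column 1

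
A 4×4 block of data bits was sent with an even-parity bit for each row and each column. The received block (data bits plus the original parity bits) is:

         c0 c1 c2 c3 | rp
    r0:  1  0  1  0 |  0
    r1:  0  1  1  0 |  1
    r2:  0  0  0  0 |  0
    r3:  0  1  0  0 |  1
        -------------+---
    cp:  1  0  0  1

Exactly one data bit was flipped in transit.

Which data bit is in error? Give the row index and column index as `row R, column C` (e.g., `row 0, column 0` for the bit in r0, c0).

Recompute each row's even parity and compare to rp:
  r0: data parity 0, sent rp 0 → ok
  r1: data parity 0, sent rp 1 → mismatch
  r2: data parity 0, sent rp 0 → ok
  r3: data parity 1, sent rp 1 → ok
Recompute each column's even parity and compare to cp:
  c0: data parity 1, sent cp 1 → ok
  c1: data parity 0, sent cp 0 → ok
  c2: data parity 0, sent cp 0 → ok
  c3: data parity 0, sent cp 1 → mismatch
Exactly one row (r1) and one column (c3) fail → the flipped bit is at their intersection.

row 1, column 3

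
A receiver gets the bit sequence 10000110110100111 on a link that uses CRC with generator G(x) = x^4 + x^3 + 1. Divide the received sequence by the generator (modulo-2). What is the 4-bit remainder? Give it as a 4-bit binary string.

0000

Modulo-2 division of 10000110110100111 by 11001:
  pos 0: 10000 XOR 11001 = 01001
  pos 1: 10011 XOR 11001 = 01010
  pos 2: 10101 XOR 11001 = 01100
  pos 3: 11000 XOR 11001 = 00001
  pos 7: 11101 XOR 11001 = 00100
  pos 9: 10000 XOR 11001 = 01001
  pos 10: 10011 XOR 11001 = 01010
  pos 11: 10101 XOR 11001 = 01100
  pos 12: 11001 XOR 11001 = 00000
Remainder = 0000 (zero — the frame passes the CRC check).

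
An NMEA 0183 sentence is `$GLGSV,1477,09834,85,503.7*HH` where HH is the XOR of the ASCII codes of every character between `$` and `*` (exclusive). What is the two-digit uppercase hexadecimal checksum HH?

XOR the ASCII codes of the payload characters:
  'G' = 0x47 → acc = 0x47
  'L' = 0x4C → acc = 0x0B
  'G' = 0x47 → acc = 0x4C
  'S' = 0x53 → acc = 0x1F
  'V' = 0x56 → acc = 0x49
  ',' = 0x2C → acc = 0x65
  '1' = 0x31 → acc = 0x54
  '4' = 0x34 → acc = 0x60
  '7' = 0x37 → acc = 0x57
  '7' = 0x37 → acc = 0x60
  ',' = 0x2C → acc = 0x4C
  '0' = 0x30 → acc = 0x7C
  '9' = 0x39 → acc = 0x45
  '8' = 0x38 → acc = 0x7D
  '3' = 0x33 → acc = 0x4E
  '4' = 0x34 → acc = 0x7A
  ',' = 0x2C → acc = 0x56
  '8' = 0x38 → acc = 0x6E
  '5' = 0x35 → acc = 0x5B
  ',' = 0x2C → acc = 0x77
  '5' = 0x35 → acc = 0x42
  '0' = 0x30 → acc = 0x72
  '3' = 0x33 → acc = 0x41
  '.' = 0x2E → acc = 0x6F
  '7' = 0x37 → acc = 0x58
Checksum = 0x58.

58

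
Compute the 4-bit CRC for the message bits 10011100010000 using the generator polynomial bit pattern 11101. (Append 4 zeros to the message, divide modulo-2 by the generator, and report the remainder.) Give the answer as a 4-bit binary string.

Append 4 zeros: 100111000100000000. Divide by 11101 (XOR where the leading bit is 1):
  pos 0: 10011 XOR 11101 = 01110
  pos 1: 11101 XOR 11101 = 00000
  pos 9: 10000 XOR 11101 = 01101
  pos 10: 11010 XOR 11101 = 00111
  pos 12: 11100 XOR 11101 = 00001
Remainder (last 4 bits) = 0010. This is the CRC / FCS.

0010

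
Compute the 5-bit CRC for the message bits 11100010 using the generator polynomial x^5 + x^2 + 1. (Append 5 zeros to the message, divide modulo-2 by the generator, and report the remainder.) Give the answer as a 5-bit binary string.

10010

Append 5 zeros: 1110001000000. Divide by 100101 (XOR where the leading bit is 1):
  pos 0: 111000 XOR 100101 = 011101
  pos 1: 111011 XOR 100101 = 011110
  pos 2: 111100 XOR 100101 = 011001
  pos 3: 110010 XOR 100101 = 010111
  pos 4: 101110 XOR 100101 = 001011
  pos 6: 101100 XOR 100101 = 001001
Remainder (last 5 bits) = 10010. This is the CRC / FCS.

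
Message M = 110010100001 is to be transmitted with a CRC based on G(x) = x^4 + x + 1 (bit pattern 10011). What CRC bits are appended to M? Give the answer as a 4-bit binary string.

1111

Append 4 zeros: 1100101000010000. Divide by 10011 (XOR where the leading bit is 1):
  pos 0: 11001 XOR 10011 = 01010
  pos 1: 10100 XOR 10011 = 00111
  pos 3: 11110 XOR 10011 = 01101
  pos 4: 11010 XOR 10011 = 01001
  pos 5: 10010 XOR 10011 = 00001
  pos 9: 10100 XOR 10011 = 00111
  pos 11: 11100 XOR 10011 = 01111
Remainder (last 4 bits) = 1111. This is the CRC / FCS.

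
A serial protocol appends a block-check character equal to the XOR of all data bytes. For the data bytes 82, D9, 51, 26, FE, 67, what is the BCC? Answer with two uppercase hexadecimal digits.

B5

XOR the bytes together:
  start with 0x82
  0x82 ⊕ 0xD9 = 0x5B
  0x5B ⊕ 0x51 = 0x0A
  0x0A ⊕ 0x26 = 0x2C
  0x2C ⊕ 0xFE = 0xD2
  0xD2 ⊕ 0x67 = 0xB5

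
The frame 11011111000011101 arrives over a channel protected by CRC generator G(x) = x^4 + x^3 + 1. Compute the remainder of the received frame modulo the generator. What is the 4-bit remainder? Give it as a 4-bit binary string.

0000

Modulo-2 division of 11011111000011101 by 11001:
  pos 0: 11011 XOR 11001 = 00010
  pos 3: 10111 XOR 11001 = 01110
  pos 4: 11100 XOR 11001 = 00101
  pos 6: 10100 XOR 11001 = 01101
  pos 7: 11010 XOR 11001 = 00011
  pos 10: 11111 XOR 11001 = 00110
  pos 12: 11001 XOR 11001 = 00000
Remainder = 0000 (zero — the frame passes the CRC check).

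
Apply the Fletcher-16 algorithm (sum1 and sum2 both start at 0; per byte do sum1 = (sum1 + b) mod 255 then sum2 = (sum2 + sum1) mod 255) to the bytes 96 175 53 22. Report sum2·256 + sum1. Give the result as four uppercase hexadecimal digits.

115B

Running sums (mod 255):
  after byte 0 (96): sum1=96, sum2=96
  after byte 1 (175): sum1=16, sum2=112
  after byte 2 (53): sum1=69, sum2=181
  after byte 3 (22): sum1=91, sum2=17
Checksum = sum2·256 + sum1 = 17·256 + 91 = 4443 = 0x115B.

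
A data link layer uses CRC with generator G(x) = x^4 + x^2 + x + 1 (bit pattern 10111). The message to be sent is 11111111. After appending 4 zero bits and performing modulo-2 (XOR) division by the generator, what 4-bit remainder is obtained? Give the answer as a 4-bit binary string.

1010

Append 4 zeros: 111111110000. Divide by 10111 (XOR where the leading bit is 1):
  pos 0: 11111 XOR 10111 = 01000
  pos 1: 10001 XOR 10111 = 00110
  pos 3: 11011 XOR 10111 = 01100
  pos 4: 11000 XOR 10111 = 01111
  pos 5: 11110 XOR 10111 = 01001
  pos 6: 10010 XOR 10111 = 00101
Remainder (last 4 bits) = 1010. This is the CRC / FCS.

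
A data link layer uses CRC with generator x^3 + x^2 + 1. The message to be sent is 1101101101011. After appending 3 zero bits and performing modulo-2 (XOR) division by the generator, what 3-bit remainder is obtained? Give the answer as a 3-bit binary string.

Append 3 zeros: 1101101101011000. Divide by 1101 (XOR where the leading bit is 1):
  pos 0: 1101 XOR 1101 = 0000
  pos 4: 1011 XOR 1101 = 0110
  pos 5: 1100 XOR 1101 = 0001
  pos 8: 1101 XOR 1101 = 0000
  pos 12: 1000 XOR 1101 = 0101
Remainder (last 3 bits) = 101. This is the CRC / FCS.

101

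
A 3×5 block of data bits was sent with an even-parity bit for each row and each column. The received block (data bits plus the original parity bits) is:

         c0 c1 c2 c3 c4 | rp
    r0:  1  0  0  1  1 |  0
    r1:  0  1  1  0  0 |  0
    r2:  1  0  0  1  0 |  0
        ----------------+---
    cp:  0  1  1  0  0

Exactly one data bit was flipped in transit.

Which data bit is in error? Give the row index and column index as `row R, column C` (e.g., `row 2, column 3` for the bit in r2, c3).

Recompute each row's even parity and compare to rp:
  r0: data parity 1, sent rp 0 → mismatch
  r1: data parity 0, sent rp 0 → ok
  r2: data parity 0, sent rp 0 → ok
Recompute each column's even parity and compare to cp:
  c0: data parity 0, sent cp 0 → ok
  c1: data parity 1, sent cp 1 → ok
  c2: data parity 1, sent cp 1 → ok
  c3: data parity 0, sent cp 0 → ok
  c4: data parity 1, sent cp 0 → mismatch
Exactly one row (r0) and one column (c4) fail → the flipped bit is at their intersection.

row 0, column 4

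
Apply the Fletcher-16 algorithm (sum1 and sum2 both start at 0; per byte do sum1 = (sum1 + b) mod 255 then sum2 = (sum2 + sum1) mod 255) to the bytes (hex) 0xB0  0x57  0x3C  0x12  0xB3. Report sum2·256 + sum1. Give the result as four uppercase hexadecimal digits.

5D0A

Running sums (mod 255):
  after byte 0 (0xB0): sum1=176, sum2=176
  after byte 1 (0x57): sum1=8, sum2=184
  after byte 2 (0x3C): sum1=68, sum2=252
  after byte 3 (0x12): sum1=86, sum2=83
  after byte 4 (0xB3): sum1=10, sum2=93
Checksum = sum2·256 + sum1 = 93·256 + 10 = 23818 = 0x5D0A.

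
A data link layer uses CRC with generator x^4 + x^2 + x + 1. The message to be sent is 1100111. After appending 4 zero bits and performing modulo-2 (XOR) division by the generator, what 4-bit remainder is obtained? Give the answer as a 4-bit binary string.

Append 4 zeros: 11001110000. Divide by 10111 (XOR where the leading bit is 1):
  pos 0: 11001 XOR 10111 = 01110
  pos 1: 11101 XOR 10111 = 01010
  pos 2: 10101 XOR 10111 = 00010
  pos 5: 10000 XOR 10111 = 00111
Remainder (last 4 bits) = 1110. This is the CRC / FCS.

1110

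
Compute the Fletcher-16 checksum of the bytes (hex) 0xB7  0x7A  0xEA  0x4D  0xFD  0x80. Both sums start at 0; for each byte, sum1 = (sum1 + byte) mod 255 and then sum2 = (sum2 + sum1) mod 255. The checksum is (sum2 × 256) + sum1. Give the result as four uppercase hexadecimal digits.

C2E8

Running sums (mod 255):
  after byte 0 (0xB7): sum1=183, sum2=183
  after byte 1 (0x7A): sum1=50, sum2=233
  after byte 2 (0xEA): sum1=29, sum2=7
  after byte 3 (0x4D): sum1=106, sum2=113
  after byte 4 (0xFD): sum1=104, sum2=217
  after byte 5 (0x80): sum1=232, sum2=194
Checksum = sum2·256 + sum1 = 194·256 + 232 = 49896 = 0xC2E8.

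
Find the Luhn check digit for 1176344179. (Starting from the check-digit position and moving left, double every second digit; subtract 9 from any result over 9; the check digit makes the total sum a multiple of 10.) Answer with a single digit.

Partial digits right→left: 9 7 1 4 4 3 6 7 1 1
Double every second digit counting from the check-digit position (so the 1st, 3rd, 5th, ... of the partial from the right).
  doubled (with −9 where >9): 9 2 8 3 2 → sum 24
  kept as-is: 7 4 3 7 1 → sum 22
Total = 24 + 22 = 46.
Check digit = (10 − (46 mod 10)) mod 10 = 4.

4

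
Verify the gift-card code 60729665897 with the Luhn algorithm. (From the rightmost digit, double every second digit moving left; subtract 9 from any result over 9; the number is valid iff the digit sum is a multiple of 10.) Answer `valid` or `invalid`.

valid

From the right, keep odd positions and double even positions (subtract 9 from any doubled value over 9):
  doubled (positions 2,4,...): 9 1 3 4 0 → sum 17
  kept (positions 1,3,...): 7 8 6 9 7 6 → sum 43
Total = 60.
60 mod 10 = 0, so the number is valid.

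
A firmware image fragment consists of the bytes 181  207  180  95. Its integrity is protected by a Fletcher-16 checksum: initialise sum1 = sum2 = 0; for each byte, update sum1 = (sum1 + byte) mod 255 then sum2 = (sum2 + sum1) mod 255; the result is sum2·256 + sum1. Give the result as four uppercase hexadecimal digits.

Running sums (mod 255):
  after byte 0 (181): sum1=181, sum2=181
  after byte 1 (207): sum1=133, sum2=59
  after byte 2 (180): sum1=58, sum2=117
  after byte 3 (95): sum1=153, sum2=15
Checksum = sum2·256 + sum1 = 15·256 + 153 = 3993 = 0x0F99.

0F99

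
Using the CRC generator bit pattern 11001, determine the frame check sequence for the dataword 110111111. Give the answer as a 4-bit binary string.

Append 4 zeros: 1101111110000. Divide by 11001 (XOR where the leading bit is 1):
  pos 0: 11011 XOR 11001 = 00010
  pos 3: 10111 XOR 11001 = 01110
  pos 4: 11101 XOR 11001 = 00100
  pos 6: 10000 XOR 11001 = 01001
  pos 7: 10010 XOR 11001 = 01011
  pos 8: 10110 XOR 11001 = 01111
Remainder (last 4 bits) = 1111. This is the CRC / FCS.

1111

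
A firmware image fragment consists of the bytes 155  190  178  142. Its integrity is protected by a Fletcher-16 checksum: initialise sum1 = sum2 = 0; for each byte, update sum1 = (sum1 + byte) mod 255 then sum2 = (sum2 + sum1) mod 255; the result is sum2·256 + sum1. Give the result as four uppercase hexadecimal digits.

Running sums (mod 255):
  after byte 0 (155): sum1=155, sum2=155
  after byte 1 (190): sum1=90, sum2=245
  after byte 2 (178): sum1=13, sum2=3
  after byte 3 (142): sum1=155, sum2=158
Checksum = sum2·256 + sum1 = 158·256 + 155 = 40603 = 0x9E9B.

9E9B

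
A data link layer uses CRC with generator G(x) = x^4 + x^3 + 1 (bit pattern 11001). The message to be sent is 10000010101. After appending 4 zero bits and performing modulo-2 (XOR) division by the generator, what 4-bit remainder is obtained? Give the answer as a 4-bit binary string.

0100

Append 4 zeros: 100000101010000. Divide by 11001 (XOR where the leading bit is 1):
  pos 0: 10000 XOR 11001 = 01001
  pos 1: 10010 XOR 11001 = 01011
  pos 2: 10111 XOR 11001 = 01110
  pos 3: 11100 XOR 11001 = 00101
  pos 5: 10110 XOR 11001 = 01111
  pos 6: 11111 XOR 11001 = 00110
  pos 8: 11000 XOR 11001 = 00001
Remainder (last 4 bits) = 0100. This is the CRC / FCS.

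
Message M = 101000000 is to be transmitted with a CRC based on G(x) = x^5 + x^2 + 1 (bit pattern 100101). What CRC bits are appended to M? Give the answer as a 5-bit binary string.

11011

Append 5 zeros: 10100000000000. Divide by 100101 (XOR where the leading bit is 1):
  pos 0: 101000 XOR 100101 = 001101
  pos 2: 110100 XOR 100101 = 010001
  pos 3: 100010 XOR 100101 = 000111
  pos 6: 111000 XOR 100101 = 011101
  pos 7: 111010 XOR 100101 = 011111
  pos 8: 111110 XOR 100101 = 011011
Remainder (last 5 bits) = 11011. This is the CRC / FCS.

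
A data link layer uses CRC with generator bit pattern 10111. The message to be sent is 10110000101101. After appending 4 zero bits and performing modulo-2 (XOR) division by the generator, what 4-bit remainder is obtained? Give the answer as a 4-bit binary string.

Append 4 zeros: 101100001011010000. Divide by 10111 (XOR where the leading bit is 1):
  pos 0: 10110 XOR 10111 = 00001
  pos 4: 10001 XOR 10111 = 00110
  pos 6: 11001 XOR 10111 = 01110
  pos 7: 11101 XOR 10111 = 01010
  pos 8: 10100 XOR 10111 = 00011
  pos 11: 11100 XOR 10111 = 01011
  pos 12: 10110 XOR 10111 = 00001
Remainder (last 4 bits) = 0010. This is the CRC / FCS.

0010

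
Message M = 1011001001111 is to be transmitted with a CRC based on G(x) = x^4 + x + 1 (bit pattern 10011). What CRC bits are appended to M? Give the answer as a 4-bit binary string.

Append 4 zeros: 10110010011110000. Divide by 10011 (XOR where the leading bit is 1):
  pos 0: 10110 XOR 10011 = 00101
  pos 2: 10101 XOR 10011 = 00110
  pos 4: 11000 XOR 10011 = 01011
  pos 5: 10111 XOR 10011 = 00100
  pos 7: 10011 XOR 10011 = 00000
  pos 12: 10000 XOR 10011 = 00011
Remainder (last 4 bits) = 0011. This is the CRC / FCS.

0011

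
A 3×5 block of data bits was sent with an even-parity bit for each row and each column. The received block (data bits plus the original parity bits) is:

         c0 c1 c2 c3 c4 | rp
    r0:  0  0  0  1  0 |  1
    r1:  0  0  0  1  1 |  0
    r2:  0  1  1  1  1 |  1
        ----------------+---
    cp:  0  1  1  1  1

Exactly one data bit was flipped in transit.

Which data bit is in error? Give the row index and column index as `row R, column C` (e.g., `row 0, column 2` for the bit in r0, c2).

row 2, column 4

Recompute each row's even parity and compare to rp:
  r0: data parity 1, sent rp 1 → ok
  r1: data parity 0, sent rp 0 → ok
  r2: data parity 0, sent rp 1 → mismatch
Recompute each column's even parity and compare to cp:
  c0: data parity 0, sent cp 0 → ok
  c1: data parity 1, sent cp 1 → ok
  c2: data parity 1, sent cp 1 → ok
  c3: data parity 1, sent cp 1 → ok
  c4: data parity 0, sent cp 1 → mismatch
Exactly one row (r2) and one column (c4) fail → the flipped bit is at their intersection.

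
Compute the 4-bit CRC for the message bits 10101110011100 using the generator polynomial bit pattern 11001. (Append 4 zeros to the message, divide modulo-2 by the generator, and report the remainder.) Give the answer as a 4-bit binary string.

1011

Append 4 zeros: 101011100111000000. Divide by 11001 (XOR where the leading bit is 1):
  pos 0: 10101 XOR 11001 = 01100
  pos 1: 11001 XOR 11001 = 00000
  pos 6: 10011 XOR 11001 = 01010
  pos 7: 10101 XOR 11001 = 01100
  pos 8: 11000 XOR 11001 = 00001
  pos 12: 10000 XOR 11001 = 01001
  pos 13: 10010 XOR 11001 = 01011
Remainder (last 4 bits) = 1011. This is the CRC / FCS.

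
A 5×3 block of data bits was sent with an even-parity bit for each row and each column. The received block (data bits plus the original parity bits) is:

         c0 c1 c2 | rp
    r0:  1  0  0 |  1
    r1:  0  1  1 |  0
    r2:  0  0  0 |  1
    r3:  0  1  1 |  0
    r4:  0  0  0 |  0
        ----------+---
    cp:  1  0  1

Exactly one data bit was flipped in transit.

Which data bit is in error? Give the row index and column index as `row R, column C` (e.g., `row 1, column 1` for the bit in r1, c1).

Recompute each row's even parity and compare to rp:
  r0: data parity 1, sent rp 1 → ok
  r1: data parity 0, sent rp 0 → ok
  r2: data parity 0, sent rp 1 → mismatch
  r3: data parity 0, sent rp 0 → ok
  r4: data parity 0, sent rp 0 → ok
Recompute each column's even parity and compare to cp:
  c0: data parity 1, sent cp 1 → ok
  c1: data parity 0, sent cp 0 → ok
  c2: data parity 0, sent cp 1 → mismatch
Exactly one row (r2) and one column (c2) fail → the flipped bit is at their intersection.

row 2, column 2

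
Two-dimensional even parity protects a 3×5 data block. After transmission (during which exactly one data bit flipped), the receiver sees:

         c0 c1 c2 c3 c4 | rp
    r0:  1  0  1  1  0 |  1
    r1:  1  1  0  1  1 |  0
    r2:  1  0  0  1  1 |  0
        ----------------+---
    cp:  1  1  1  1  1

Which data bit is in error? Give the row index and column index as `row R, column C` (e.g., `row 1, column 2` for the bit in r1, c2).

row 2, column 4

Recompute each row's even parity and compare to rp:
  r0: data parity 1, sent rp 1 → ok
  r1: data parity 0, sent rp 0 → ok
  r2: data parity 1, sent rp 0 → mismatch
Recompute each column's even parity and compare to cp:
  c0: data parity 1, sent cp 1 → ok
  c1: data parity 1, sent cp 1 → ok
  c2: data parity 1, sent cp 1 → ok
  c3: data parity 1, sent cp 1 → ok
  c4: data parity 0, sent cp 1 → mismatch
Exactly one row (r2) and one column (c4) fail → the flipped bit is at their intersection.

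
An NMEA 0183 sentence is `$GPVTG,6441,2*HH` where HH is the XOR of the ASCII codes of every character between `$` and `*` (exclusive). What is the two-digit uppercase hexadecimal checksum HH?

XOR the ASCII codes of the payload characters:
  'G' = 0x47 → acc = 0x47
  'P' = 0x50 → acc = 0x17
  'V' = 0x56 → acc = 0x41
  'T' = 0x54 → acc = 0x15
  'G' = 0x47 → acc = 0x52
  ',' = 0x2C → acc = 0x7E
  '6' = 0x36 → acc = 0x48
  '4' = 0x34 → acc = 0x7C
  '4' = 0x34 → acc = 0x48
  '1' = 0x31 → acc = 0x79
  ',' = 0x2C → acc = 0x55
  '2' = 0x32 → acc = 0x67
Checksum = 0x67.

67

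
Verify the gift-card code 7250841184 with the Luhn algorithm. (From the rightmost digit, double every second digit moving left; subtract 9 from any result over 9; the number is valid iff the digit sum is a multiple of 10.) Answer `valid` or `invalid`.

invalid

From the right, keep odd positions and double even positions (subtract 9 from any doubled value over 9):
  doubled (positions 2,4,...): 7 2 7 1 5 → sum 22
  kept (positions 1,3,...): 4 1 4 0 2 → sum 11
Total = 33.
33 mod 10 = 3, so the number is invalid.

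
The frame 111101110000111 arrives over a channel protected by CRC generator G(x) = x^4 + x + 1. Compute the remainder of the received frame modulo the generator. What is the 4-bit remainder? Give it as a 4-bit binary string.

0110

Modulo-2 division of 111101110000111 by 10011:
  pos 0: 11110 XOR 10011 = 01101
  pos 1: 11011 XOR 10011 = 01000
  pos 2: 10001 XOR 10011 = 00010
  pos 5: 10100 XOR 10011 = 00111
  pos 7: 11100 XOR 10011 = 01111
  pos 8: 11111 XOR 10011 = 01100
  pos 9: 11001 XOR 10011 = 01010
  pos 10: 10101 XOR 10011 = 00110
Remainder = 0110 (nonzero — an error is detected).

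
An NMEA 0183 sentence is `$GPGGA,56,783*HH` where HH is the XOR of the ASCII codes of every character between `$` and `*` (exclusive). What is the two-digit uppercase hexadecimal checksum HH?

XOR the ASCII codes of the payload characters:
  'G' = 0x47 → acc = 0x47
  'P' = 0x50 → acc = 0x17
  'G' = 0x47 → acc = 0x50
  'G' = 0x47 → acc = 0x17
  'A' = 0x41 → acc = 0x56
  ',' = 0x2C → acc = 0x7A
  '5' = 0x35 → acc = 0x4F
  '6' = 0x36 → acc = 0x79
  ',' = 0x2C → acc = 0x55
  '7' = 0x37 → acc = 0x62
  '8' = 0x38 → acc = 0x5A
  '3' = 0x33 → acc = 0x69
Checksum = 0x69.

69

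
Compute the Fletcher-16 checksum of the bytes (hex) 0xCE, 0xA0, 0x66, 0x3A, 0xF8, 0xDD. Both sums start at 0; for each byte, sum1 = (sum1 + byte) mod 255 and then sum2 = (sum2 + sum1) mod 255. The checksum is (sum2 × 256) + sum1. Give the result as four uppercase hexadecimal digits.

14E6

Running sums (mod 255):
  after byte 0 (0xCE): sum1=206, sum2=206
  after byte 1 (0xA0): sum1=111, sum2=62
  after byte 2 (0x66): sum1=213, sum2=20
  after byte 3 (0x3A): sum1=16, sum2=36
  after byte 4 (0xF8): sum1=9, sum2=45
  after byte 5 (0xDD): sum1=230, sum2=20
Checksum = sum2·256 + sum1 = 20·256 + 230 = 5350 = 0x14E6.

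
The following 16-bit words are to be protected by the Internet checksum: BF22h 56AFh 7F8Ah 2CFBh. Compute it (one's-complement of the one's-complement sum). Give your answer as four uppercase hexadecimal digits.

3DA8

One's-complement addition (fold any carry out of bit 15 back into bit 0):
  0xBF22 + 0x56AF = 0x115D1 → wrap carry → 0x15D2
  0x15D2 + 0x7F8A = 0x0955C
  0x955C + 0x2CFB = 0x0C257
One's-complement sum = 0xC257.
Checksum = ~0xC257 & 0xFFFF = 0x3DA8.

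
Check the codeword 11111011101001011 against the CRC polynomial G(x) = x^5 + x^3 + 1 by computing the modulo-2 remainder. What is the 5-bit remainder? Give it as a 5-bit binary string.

01111

Modulo-2 division of 11111011101001011 by 101001:
  pos 0: 111110 XOR 101001 = 010111
  pos 1: 101111 XOR 101001 = 000110
  pos 4: 110110 XOR 101001 = 011111
  pos 5: 111111 XOR 101001 = 010110
  pos 6: 101100 XOR 101001 = 000101
  pos 9: 101010 XOR 101001 = 000011
Remainder = 01111 (nonzero — an error is detected).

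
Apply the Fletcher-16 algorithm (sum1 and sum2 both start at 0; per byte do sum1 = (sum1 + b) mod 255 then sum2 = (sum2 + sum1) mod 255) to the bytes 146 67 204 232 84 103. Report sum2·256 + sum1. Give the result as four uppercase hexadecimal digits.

Running sums (mod 255):
  after byte 0 (146): sum1=146, sum2=146
  after byte 1 (67): sum1=213, sum2=104
  after byte 2 (204): sum1=162, sum2=11
  after byte 3 (232): sum1=139, sum2=150
  after byte 4 (84): sum1=223, sum2=118
  after byte 5 (103): sum1=71, sum2=189
Checksum = sum2·256 + sum1 = 189·256 + 71 = 48455 = 0xBD47.

BD47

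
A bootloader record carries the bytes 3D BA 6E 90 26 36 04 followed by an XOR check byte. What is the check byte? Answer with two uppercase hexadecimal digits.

XOR the bytes together:
  start with 0x3D
  0x3D ⊕ 0xBA = 0x87
  0x87 ⊕ 0x6E = 0xE9
  0xE9 ⊕ 0x90 = 0x79
  0x79 ⊕ 0x26 = 0x5F
  0x5F ⊕ 0x36 = 0x69
  0x69 ⊕ 0x04 = 0x6D

6D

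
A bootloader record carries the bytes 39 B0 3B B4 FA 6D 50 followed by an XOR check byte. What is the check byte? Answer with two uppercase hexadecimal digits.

XOR the bytes together:
  start with 0x39
  0x39 ⊕ 0xB0 = 0x89
  0x89 ⊕ 0x3B = 0xB2
  0xB2 ⊕ 0xB4 = 0x06
  0x06 ⊕ 0xFA = 0xFC
  0xFC ⊕ 0x6D = 0x91
  0x91 ⊕ 0x50 = 0xC1

C1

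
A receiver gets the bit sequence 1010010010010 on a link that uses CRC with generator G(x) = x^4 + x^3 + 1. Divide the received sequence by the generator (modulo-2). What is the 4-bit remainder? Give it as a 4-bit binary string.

0101

Modulo-2 division of 1010010010010 by 11001:
  pos 0: 10100 XOR 11001 = 01101
  pos 1: 11011 XOR 11001 = 00010
  pos 4: 10001 XOR 11001 = 01000
  pos 5: 10000 XOR 11001 = 01001
  pos 6: 10010 XOR 11001 = 01011
  pos 7: 10111 XOR 11001 = 01110
  pos 8: 11100 XOR 11001 = 00101
Remainder = 0101 (nonzero — an error is detected).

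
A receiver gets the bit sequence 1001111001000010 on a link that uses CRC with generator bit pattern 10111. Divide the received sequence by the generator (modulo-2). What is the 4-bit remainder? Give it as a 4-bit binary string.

Modulo-2 division of 1001111001000010 by 10111:
  pos 0: 10011 XOR 10111 = 00100
  pos 2: 10011 XOR 10111 = 00100
  pos 4: 10000 XOR 10111 = 00111
  pos 6: 11110 XOR 10111 = 01001
  pos 7: 10010 XOR 10111 = 00101
  pos 9: 10100 XOR 10111 = 00011
Remainder = 1110 (nonzero — an error is detected).

1110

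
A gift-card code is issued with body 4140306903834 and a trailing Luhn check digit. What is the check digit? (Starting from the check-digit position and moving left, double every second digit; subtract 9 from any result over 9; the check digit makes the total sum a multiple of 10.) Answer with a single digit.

Partial digits right→left: 4 3 8 3 0 9 6 0 3 0 4 1 4
Double every second digit counting from the check-digit position (so the 1st, 3rd, 5th, ... of the partial from the right).
  doubled (with −9 where >9): 8 7 0 3 6 8 8 → sum 40
  kept as-is: 3 3 9 0 0 1 → sum 16
Total = 40 + 16 = 56.
Check digit = (10 − (56 mod 10)) mod 10 = 4.

4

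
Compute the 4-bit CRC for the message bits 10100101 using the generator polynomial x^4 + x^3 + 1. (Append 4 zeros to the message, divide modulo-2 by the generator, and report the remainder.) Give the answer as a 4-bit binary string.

1110

Append 4 zeros: 101001010000. Divide by 11001 (XOR where the leading bit is 1):
  pos 0: 10100 XOR 11001 = 01101
  pos 1: 11011 XOR 11001 = 00010
  pos 4: 10010 XOR 11001 = 01011
  pos 5: 10110 XOR 11001 = 01111
  pos 6: 11110 XOR 11001 = 00111
Remainder (last 4 bits) = 1110. This is the CRC / FCS.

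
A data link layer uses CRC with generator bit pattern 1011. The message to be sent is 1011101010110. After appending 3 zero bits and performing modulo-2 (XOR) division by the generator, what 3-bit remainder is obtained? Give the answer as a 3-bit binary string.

010

Append 3 zeros: 1011101010110000. Divide by 1011 (XOR where the leading bit is 1):
  pos 0: 1011 XOR 1011 = 0000
  pos 4: 1010 XOR 1011 = 0001
  pos 7: 1101 XOR 1011 = 0110
  pos 8: 1101 XOR 1011 = 0110
  pos 9: 1100 XOR 1011 = 0111
  pos 10: 1110 XOR 1011 = 0101
  pos 11: 1010 XOR 1011 = 0001
Remainder (last 3 bits) = 010. This is the CRC / FCS.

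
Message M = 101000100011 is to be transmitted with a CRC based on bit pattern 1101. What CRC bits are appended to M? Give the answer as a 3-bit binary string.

Append 3 zeros: 101000100011000. Divide by 1101 (XOR where the leading bit is 1):
  pos 0: 1010 XOR 1101 = 0111
  pos 1: 1110 XOR 1101 = 0011
  pos 3: 1101 XOR 1101 = 0000
  pos 10: 1100 XOR 1101 = 0001
Remainder (last 3 bits) = 010. This is the CRC / FCS.

010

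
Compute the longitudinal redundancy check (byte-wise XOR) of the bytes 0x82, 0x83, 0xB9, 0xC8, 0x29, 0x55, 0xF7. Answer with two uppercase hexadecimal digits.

XOR the bytes together:
  start with 0x82
  0x82 ⊕ 0x83 = 0x01
  0x01 ⊕ 0xB9 = 0xB8
  0xB8 ⊕ 0xC8 = 0x70
  0x70 ⊕ 0x29 = 0x59
  0x59 ⊕ 0x55 = 0x0C
  0x0C ⊕ 0xF7 = 0xFB

FB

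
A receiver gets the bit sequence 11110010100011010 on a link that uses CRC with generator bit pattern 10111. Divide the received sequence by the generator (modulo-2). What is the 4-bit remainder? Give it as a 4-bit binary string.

1011

Modulo-2 division of 11110010100011010 by 10111:
  pos 0: 11110 XOR 10111 = 01001
  pos 1: 10010 XOR 10111 = 00101
  pos 3: 10110 XOR 10111 = 00001
  pos 7: 11000 XOR 10111 = 01111
  pos 8: 11111 XOR 10111 = 01000
  pos 9: 10001 XOR 10111 = 00110
  pos 11: 11001 XOR 10111 = 01110
  pos 12: 11100 XOR 10111 = 01011
Remainder = 1011 (nonzero — an error is detected).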